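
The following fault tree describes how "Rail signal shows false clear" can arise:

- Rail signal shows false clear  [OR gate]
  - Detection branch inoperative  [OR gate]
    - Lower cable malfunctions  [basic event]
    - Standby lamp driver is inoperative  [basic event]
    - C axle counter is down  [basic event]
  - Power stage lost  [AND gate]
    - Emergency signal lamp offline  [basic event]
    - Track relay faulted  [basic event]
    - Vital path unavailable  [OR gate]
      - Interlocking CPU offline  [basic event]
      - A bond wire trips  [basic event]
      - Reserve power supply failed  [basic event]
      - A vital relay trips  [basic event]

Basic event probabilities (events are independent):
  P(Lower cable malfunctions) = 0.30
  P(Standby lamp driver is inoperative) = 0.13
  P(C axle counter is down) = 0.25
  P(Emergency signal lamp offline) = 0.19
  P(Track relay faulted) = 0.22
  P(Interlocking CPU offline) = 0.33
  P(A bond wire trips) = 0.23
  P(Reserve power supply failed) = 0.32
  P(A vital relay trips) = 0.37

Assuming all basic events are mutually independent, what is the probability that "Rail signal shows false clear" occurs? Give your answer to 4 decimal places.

0.5581

P(Detection branch inoperative) [OR] = 1 − (1−0.30) × (1−0.13) × (1−0.25) = 0.543250
P(Vital path unavailable) [OR] = 1 − (1−0.33) × (1−0.23) × (1−0.32) × (1−0.37) = 0.778988
P(Power stage lost) [AND] = 0.19 × 0.22 × 0.778988 = 0.032562
P(Rail signal shows false clear) [OR] = 1 − (1−0.543250) × (1−0.032562) = 0.558123
Rounded to 4 decimal places: P(Rail signal shows false clear) ≈ 0.5581.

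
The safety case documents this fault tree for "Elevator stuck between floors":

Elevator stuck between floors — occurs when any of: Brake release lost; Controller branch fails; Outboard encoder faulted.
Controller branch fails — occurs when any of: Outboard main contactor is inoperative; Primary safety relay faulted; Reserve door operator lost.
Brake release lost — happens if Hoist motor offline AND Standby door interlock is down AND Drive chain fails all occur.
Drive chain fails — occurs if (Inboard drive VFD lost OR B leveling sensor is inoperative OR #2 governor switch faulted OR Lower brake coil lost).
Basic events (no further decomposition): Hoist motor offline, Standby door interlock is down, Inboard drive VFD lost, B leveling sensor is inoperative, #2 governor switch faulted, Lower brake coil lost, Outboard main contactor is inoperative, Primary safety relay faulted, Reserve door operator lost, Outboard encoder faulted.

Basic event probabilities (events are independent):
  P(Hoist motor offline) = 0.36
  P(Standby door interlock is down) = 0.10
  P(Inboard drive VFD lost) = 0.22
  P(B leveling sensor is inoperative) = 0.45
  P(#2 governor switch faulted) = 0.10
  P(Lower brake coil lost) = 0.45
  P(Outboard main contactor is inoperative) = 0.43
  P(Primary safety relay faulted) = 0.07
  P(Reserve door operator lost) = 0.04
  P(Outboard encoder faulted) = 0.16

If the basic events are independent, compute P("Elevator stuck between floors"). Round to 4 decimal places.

P(Drive chain fails) [OR] = 1 − (1−0.22) × (1−0.45) × (1−0.10) × (1−0.45) = 0.787645
P(Brake release lost) [AND] = 0.36 × 0.10 × 0.787645 = 0.028355
P(Controller branch fails) [OR] = 1 − (1−0.43) × (1−0.07) × (1−0.04) = 0.491104
P(Elevator stuck between floors) [OR] = 1 − (1−0.028355) × (1−0.491104) × (1−0.16) = 0.584648
Rounded to 4 decimal places: P(Elevator stuck between floors) ≈ 0.5846.

0.5846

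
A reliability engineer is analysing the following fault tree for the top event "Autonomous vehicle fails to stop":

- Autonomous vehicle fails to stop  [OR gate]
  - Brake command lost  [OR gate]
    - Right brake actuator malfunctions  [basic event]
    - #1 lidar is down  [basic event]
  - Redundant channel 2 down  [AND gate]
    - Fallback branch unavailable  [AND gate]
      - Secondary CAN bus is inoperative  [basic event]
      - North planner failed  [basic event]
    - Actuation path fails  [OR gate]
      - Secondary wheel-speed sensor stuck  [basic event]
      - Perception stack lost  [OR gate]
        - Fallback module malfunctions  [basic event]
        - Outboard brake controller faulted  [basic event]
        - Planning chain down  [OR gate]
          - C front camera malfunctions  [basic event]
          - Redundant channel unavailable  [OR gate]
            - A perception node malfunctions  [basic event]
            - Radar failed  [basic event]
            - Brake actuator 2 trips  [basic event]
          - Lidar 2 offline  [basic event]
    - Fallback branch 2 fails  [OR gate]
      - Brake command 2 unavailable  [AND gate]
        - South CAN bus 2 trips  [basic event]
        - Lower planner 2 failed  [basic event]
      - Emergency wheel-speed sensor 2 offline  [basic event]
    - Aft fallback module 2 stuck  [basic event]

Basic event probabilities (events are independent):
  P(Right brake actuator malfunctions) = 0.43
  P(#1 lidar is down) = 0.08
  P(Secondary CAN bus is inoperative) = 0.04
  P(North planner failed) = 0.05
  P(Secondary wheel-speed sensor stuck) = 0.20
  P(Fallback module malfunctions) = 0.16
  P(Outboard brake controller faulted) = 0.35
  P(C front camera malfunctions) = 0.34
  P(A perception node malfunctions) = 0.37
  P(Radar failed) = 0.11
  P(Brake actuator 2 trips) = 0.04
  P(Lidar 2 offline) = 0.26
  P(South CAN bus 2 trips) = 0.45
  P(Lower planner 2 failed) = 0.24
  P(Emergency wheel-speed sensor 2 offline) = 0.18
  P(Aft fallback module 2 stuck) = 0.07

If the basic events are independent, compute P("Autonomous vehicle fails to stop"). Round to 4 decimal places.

P(Brake command lost) [OR] = 1 − (1−0.43) × (1−0.08) = 0.475600
P(Fallback branch unavailable) [AND] = 0.04 × 0.05 = 0.002000
P(Redundant channel unavailable) [OR] = 1 − (1−0.37) × (1−0.11) × (1−0.04) = 0.461728
P(Planning chain down) [OR] = 1 − (1−0.34) × (1−0.461728) × (1−0.26) = 0.737108
P(Perception stack lost) [OR] = 1 − (1−0.16) × (1−0.35) × (1−0.737108) = 0.856461
P(Actuation path fails) [OR] = 1 − (1−0.20) × (1−0.856461) = 0.885169
P(Brake command 2 unavailable) [AND] = 0.45 × 0.24 = 0.108000
P(Fallback branch 2 fails) [OR] = 1 − (1−0.108000) × (1−0.18) = 0.268560
P(Redundant channel 2 down) [AND] = 0.002000 × 0.885169 × 0.268560 × 0.07 = 0.000033
P(Autonomous vehicle fails to stop) [OR] = 1 − (1−0.475600) × (1−0.000033) = 0.475617
Rounded to 4 decimal places: P(Autonomous vehicle fails to stop) ≈ 0.4756.

0.4756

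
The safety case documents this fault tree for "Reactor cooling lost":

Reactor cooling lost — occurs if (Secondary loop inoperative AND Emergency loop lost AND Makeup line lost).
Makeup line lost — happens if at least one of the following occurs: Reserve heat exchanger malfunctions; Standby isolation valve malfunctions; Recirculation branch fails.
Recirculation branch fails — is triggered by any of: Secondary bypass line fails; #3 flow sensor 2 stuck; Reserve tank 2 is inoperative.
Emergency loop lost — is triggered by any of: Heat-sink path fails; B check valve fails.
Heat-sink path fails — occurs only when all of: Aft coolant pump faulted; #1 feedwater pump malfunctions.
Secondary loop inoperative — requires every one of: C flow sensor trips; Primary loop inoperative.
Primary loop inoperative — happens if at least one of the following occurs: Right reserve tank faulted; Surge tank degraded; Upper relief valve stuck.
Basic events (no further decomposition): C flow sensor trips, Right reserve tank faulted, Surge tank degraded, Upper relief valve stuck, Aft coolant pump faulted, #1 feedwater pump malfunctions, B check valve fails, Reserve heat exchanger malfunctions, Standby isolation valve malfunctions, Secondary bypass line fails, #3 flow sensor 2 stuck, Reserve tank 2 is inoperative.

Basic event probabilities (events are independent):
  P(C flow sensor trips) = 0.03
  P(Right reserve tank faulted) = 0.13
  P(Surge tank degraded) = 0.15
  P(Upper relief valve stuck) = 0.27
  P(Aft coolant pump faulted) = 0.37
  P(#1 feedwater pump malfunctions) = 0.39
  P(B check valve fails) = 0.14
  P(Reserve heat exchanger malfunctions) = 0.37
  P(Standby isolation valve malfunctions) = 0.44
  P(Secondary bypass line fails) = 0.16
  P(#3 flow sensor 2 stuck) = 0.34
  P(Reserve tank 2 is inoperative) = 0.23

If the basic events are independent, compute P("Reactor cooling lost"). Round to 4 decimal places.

0.0031

P(Primary loop inoperative) [OR] = 1 − (1−0.13) × (1−0.15) × (1−0.27) = 0.460165
P(Secondary loop inoperative) [AND] = 0.03 × 0.460165 = 0.013805
P(Heat-sink path fails) [AND] = 0.37 × 0.39 = 0.144300
P(Emergency loop lost) [OR] = 1 − (1−0.144300) × (1−0.14) = 0.264098
P(Recirculation branch fails) [OR] = 1 − (1−0.16) × (1−0.34) × (1−0.23) = 0.573112
P(Makeup line lost) [OR] = 1 − (1−0.37) × (1−0.44) × (1−0.573112) = 0.849394
P(Reactor cooling lost) [AND] = 0.013805 × 0.264098 × 0.849394 = 0.003097
Rounded to 4 decimal places: P(Reactor cooling lost) ≈ 0.0031.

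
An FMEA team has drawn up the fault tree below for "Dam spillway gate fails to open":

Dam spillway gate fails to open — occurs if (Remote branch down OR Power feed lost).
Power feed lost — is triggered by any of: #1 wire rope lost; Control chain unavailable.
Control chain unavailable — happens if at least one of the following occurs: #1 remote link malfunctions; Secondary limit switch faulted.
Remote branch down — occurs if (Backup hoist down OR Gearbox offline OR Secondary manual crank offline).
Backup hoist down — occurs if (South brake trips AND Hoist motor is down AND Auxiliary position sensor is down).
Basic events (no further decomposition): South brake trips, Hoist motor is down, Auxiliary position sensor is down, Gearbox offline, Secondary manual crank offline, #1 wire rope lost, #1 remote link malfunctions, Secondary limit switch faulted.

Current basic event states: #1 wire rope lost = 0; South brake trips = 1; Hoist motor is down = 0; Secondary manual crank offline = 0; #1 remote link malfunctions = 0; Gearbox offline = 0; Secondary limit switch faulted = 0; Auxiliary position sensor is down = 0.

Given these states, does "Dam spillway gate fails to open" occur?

No

Backup hoist down [AND]: South brake trips=occurs, Hoist motor is down=not, Auxiliary position sensor is down=not → not all inputs occur → does not occur.
Remote branch down [OR]: Backup hoist down=not, Gearbox offline=not, Secondary manual crank offline=not → no input occurs → does not occur.
Control chain unavailable [OR]: #1 remote link malfunctions=not, Secondary limit switch faulted=not → no input occurs → does not occur.
Power feed lost [OR]: #1 wire rope lost=not, Control chain unavailable=not → no input occurs → does not occur.
Dam spillway gate fails to open [OR]: Remote branch down=not, Power feed lost=not → no input occurs → does not occur.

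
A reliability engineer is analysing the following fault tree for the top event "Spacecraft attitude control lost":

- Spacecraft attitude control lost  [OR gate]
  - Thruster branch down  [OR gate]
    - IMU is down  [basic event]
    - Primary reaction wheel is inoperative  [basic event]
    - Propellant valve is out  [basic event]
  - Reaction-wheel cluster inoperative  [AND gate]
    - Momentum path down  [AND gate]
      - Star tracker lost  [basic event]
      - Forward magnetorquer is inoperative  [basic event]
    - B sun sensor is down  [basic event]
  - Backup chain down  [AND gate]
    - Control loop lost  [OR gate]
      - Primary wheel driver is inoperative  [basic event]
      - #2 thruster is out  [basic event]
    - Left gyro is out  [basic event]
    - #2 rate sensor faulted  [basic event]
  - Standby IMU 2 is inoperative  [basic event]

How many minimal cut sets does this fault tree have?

7

Thruster branch down [OR]: union of children's cut sets → 3 cut set(s).
Momentum path down [AND]: one cut set from each child combined → 1 × 1 = 1 cut set(s).
Reaction-wheel cluster inoperative [AND]: one cut set from each child combined → 1 × 1 = 1 cut set(s).
Control loop lost [OR]: union of children's cut sets → 2 cut set(s).
Backup chain down [AND]: one cut set from each child combined → 2 × 1 × 1 = 2 cut set(s).
Spacecraft attitude control lost [OR]: union of children's cut sets → 7 cut set(s).
Minimal cut sets: {IMU is down}; {Primary reaction wheel is inoperative}; {Propellant valve is out}; {B sun sensor is down, Forward magnetorquer is inoperative, Star tracker lost}; {#2 rate sensor faulted, Left gyro is out, Primary wheel driver is inoperative}; {#2 rate sensor faulted, #2 thruster is out, Left gyro is out}; {Standby IMU 2 is inoperative}.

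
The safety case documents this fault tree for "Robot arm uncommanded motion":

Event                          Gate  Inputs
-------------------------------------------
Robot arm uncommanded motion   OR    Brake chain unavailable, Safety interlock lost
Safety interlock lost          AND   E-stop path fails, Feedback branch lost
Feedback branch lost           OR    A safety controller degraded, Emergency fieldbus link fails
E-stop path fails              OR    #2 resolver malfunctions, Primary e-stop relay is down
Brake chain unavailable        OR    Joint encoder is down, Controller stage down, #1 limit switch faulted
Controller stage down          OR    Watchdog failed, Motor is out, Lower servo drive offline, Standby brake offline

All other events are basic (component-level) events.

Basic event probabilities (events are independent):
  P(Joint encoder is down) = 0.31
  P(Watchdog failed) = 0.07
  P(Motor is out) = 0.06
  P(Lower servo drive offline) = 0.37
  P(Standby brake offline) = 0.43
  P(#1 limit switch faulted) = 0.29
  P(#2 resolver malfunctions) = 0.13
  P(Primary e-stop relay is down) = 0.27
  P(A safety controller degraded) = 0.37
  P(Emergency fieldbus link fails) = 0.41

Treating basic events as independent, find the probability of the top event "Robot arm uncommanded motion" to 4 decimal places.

P(Controller stage down) [OR] = 1 − (1−0.07) × (1−0.06) × (1−0.37) × (1−0.43) = 0.686075
P(Brake chain unavailable) [OR] = 1 − (1−0.31) × (1−0.686075) × (1−0.29) = 0.846208
P(E-stop path fails) [OR] = 1 − (1−0.13) × (1−0.27) = 0.364900
P(Feedback branch lost) [OR] = 1 − (1−0.37) × (1−0.41) = 0.628300
P(Safety interlock lost) [AND] = 0.364900 × 0.628300 = 0.229267
P(Robot arm uncommanded motion) [OR] = 1 − (1−0.846208) × (1−0.229267) = 0.881467
Rounded to 4 decimal places: P(Robot arm uncommanded motion) ≈ 0.8815.

0.8815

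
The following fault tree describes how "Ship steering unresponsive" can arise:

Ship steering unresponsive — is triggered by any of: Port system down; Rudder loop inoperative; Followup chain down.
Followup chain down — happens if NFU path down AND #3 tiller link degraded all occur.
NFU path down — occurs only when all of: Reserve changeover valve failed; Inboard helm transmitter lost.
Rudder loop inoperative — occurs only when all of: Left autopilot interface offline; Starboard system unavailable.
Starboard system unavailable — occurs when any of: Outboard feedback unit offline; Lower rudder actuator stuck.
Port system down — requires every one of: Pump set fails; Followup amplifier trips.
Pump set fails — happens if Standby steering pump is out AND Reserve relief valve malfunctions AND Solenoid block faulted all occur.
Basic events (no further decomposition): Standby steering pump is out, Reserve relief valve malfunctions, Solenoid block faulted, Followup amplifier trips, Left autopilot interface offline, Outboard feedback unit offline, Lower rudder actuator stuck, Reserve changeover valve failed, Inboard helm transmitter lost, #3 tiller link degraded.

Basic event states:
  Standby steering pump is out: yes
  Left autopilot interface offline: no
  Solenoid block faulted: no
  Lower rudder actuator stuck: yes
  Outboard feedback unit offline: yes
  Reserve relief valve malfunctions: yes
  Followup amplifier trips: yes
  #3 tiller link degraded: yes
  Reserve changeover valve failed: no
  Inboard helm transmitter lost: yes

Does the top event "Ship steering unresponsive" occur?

Pump set fails [AND]: Standby steering pump is out=occurs, Reserve relief valve malfunctions=occurs, Solenoid block faulted=not → not all inputs occur → does not occur.
Port system down [AND]: Pump set fails=not, Followup amplifier trips=occurs → not all inputs occur → does not occur.
Starboard system unavailable [OR]: Outboard feedback unit offline=occurs, Lower rudder actuator stuck=occurs → at least one input occurs → occurs.
Rudder loop inoperative [AND]: Left autopilot interface offline=not, Starboard system unavailable=occurs → not all inputs occur → does not occur.
NFU path down [AND]: Reserve changeover valve failed=not, Inboard helm transmitter lost=occurs → not all inputs occur → does not occur.
Followup chain down [AND]: NFU path down=not, #3 tiller link degraded=occurs → not all inputs occur → does not occur.
Ship steering unresponsive [OR]: Port system down=not, Rudder loop inoperative=not, Followup chain down=not → no input occurs → does not occur.

No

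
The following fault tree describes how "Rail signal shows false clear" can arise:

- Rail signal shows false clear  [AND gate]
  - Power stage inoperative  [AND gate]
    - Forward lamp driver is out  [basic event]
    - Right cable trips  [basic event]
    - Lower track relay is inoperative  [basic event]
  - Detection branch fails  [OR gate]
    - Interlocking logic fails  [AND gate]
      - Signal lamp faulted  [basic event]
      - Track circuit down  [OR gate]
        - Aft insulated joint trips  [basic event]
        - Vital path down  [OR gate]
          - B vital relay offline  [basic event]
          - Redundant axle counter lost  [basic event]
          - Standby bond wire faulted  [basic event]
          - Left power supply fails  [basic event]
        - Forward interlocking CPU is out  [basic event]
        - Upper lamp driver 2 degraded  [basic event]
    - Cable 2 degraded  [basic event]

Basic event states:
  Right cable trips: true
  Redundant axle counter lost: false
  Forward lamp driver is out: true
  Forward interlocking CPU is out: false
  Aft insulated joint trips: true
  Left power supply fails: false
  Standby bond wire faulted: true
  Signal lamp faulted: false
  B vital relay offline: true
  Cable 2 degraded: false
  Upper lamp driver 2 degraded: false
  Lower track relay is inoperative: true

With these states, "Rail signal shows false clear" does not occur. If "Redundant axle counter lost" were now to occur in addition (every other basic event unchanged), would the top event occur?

Counterfactual: set "Redundant axle counter lost" to occurred.
Power stage inoperative [AND]: Forward lamp driver is out=occurs, Right cable trips=occurs, Lower track relay is inoperative=occurs → all inputs occur → occurs.
Vital path down [OR]: B vital relay offline=occurs, Redundant axle counter lost=occurs, Standby bond wire faulted=occurs, Left power supply fails=not → at least one input occurs → occurs.
Track circuit down [OR]: Aft insulated joint trips=occurs, Vital path down=occurs, Forward interlocking CPU is out=not, Upper lamp driver 2 degraded=not → at least one input occurs → occurs.
Interlocking logic fails [AND]: Signal lamp faulted=not, Track circuit down=occurs → not all inputs occur → does not occur.
Detection branch fails [OR]: Interlocking logic fails=not, Cable 2 degraded=not → no input occurs → does not occur.
Rail signal shows false clear [AND]: Power stage inoperative=occurs, Detection branch fails=not → not all inputs occur → does not occur.

No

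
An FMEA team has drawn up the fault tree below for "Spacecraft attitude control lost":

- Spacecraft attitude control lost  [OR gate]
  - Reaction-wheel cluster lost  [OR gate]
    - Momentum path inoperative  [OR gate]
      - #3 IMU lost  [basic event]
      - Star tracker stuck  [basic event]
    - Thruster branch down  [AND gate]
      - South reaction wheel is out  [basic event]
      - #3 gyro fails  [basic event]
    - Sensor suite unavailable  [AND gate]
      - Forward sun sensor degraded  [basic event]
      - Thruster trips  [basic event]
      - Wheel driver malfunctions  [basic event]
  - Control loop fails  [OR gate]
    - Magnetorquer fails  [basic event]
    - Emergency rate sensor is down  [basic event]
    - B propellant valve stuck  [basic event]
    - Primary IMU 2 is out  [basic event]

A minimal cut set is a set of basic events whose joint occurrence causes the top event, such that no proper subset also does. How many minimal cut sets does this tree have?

Momentum path inoperative [OR]: union of children's cut sets → 2 cut set(s).
Thruster branch down [AND]: one cut set from each child combined → 1 × 1 = 1 cut set(s).
Sensor suite unavailable [AND]: one cut set from each child combined → 1 × 1 × 1 = 1 cut set(s).
Reaction-wheel cluster lost [OR]: union of children's cut sets → 4 cut set(s).
Control loop fails [OR]: union of children's cut sets → 4 cut set(s).
Spacecraft attitude control lost [OR]: union of children's cut sets → 8 cut set(s).
Minimal cut sets: {#3 IMU lost}; {Star tracker stuck}; {#3 gyro fails, South reaction wheel is out}; {Forward sun sensor degraded, Thruster trips, Wheel driver malfunctions}; {Magnetorquer fails}; {Emergency rate sensor is down}; {B propellant valve stuck}; {Primary IMU 2 is out}.

8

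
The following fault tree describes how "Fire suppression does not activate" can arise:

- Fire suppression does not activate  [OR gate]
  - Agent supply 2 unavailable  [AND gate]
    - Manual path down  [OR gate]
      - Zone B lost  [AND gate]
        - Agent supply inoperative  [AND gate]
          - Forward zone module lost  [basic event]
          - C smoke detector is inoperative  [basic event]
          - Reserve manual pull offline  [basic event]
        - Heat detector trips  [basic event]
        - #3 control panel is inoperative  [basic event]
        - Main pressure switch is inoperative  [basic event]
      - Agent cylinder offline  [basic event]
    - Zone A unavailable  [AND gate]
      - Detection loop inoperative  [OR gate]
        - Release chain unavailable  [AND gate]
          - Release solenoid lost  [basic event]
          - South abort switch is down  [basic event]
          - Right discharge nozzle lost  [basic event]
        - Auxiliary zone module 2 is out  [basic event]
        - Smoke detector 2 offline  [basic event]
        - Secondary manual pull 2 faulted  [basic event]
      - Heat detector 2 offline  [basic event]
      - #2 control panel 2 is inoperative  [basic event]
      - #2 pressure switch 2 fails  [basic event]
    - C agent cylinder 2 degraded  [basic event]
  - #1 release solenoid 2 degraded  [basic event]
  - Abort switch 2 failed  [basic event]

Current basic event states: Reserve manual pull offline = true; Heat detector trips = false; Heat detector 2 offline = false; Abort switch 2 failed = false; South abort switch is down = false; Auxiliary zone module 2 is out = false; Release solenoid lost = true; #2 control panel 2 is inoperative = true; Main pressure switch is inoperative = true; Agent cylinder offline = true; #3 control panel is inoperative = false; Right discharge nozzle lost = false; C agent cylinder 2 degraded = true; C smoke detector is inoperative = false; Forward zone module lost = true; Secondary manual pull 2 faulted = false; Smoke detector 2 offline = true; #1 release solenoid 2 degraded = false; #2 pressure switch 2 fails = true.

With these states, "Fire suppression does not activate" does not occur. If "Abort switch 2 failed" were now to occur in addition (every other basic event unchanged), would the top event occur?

Counterfactual: set "Abort switch 2 failed" to occurred.
Agent supply inoperative [AND]: Forward zone module lost=occurs, C smoke detector is inoperative=not, Reserve manual pull offline=occurs → not all inputs occur → does not occur.
Zone B lost [AND]: Agent supply inoperative=not, Heat detector trips=not, #3 control panel is inoperative=not, Main pressure switch is inoperative=occurs → not all inputs occur → does not occur.
Manual path down [OR]: Zone B lost=not, Agent cylinder offline=occurs → at least one input occurs → occurs.
Release chain unavailable [AND]: Release solenoid lost=occurs, South abort switch is down=not, Right discharge nozzle lost=not → not all inputs occur → does not occur.
Detection loop inoperative [OR]: Release chain unavailable=not, Auxiliary zone module 2 is out=not, Smoke detector 2 offline=occurs, Secondary manual pull 2 faulted=not → at least one input occurs → occurs.
Zone A unavailable [AND]: Detection loop inoperative=occurs, Heat detector 2 offline=not, #2 control panel 2 is inoperative=occurs, #2 pressure switch 2 fails=occurs → not all inputs occur → does not occur.
Agent supply 2 unavailable [AND]: Manual path down=occurs, Zone A unavailable=not, C agent cylinder 2 degraded=occurs → not all inputs occur → does not occur.
Fire suppression does not activate [OR]: Agent supply 2 unavailable=not, #1 release solenoid 2 degraded=not, Abort switch 2 failed=occurs → at least one input occurs → occurs.

Yes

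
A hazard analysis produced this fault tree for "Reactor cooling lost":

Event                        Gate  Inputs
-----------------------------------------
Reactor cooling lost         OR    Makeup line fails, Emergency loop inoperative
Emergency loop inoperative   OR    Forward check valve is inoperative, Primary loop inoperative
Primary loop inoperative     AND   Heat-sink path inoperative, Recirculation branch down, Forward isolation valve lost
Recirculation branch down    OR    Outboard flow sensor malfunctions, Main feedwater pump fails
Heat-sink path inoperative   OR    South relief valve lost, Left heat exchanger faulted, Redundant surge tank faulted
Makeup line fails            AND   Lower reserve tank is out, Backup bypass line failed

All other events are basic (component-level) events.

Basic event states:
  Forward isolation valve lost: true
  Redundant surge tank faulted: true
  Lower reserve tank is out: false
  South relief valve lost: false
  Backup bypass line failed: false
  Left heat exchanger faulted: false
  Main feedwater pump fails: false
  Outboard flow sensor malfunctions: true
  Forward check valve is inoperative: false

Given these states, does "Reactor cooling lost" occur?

Makeup line fails [AND]: Lower reserve tank is out=not, Backup bypass line failed=not → not all inputs occur → does not occur.
Heat-sink path inoperative [OR]: South relief valve lost=not, Left heat exchanger faulted=not, Redundant surge tank faulted=occurs → at least one input occurs → occurs.
Recirculation branch down [OR]: Outboard flow sensor malfunctions=occurs, Main feedwater pump fails=not → at least one input occurs → occurs.
Primary loop inoperative [AND]: Heat-sink path inoperative=occurs, Recirculation branch down=occurs, Forward isolation valve lost=occurs → all inputs occur → occurs.
Emergency loop inoperative [OR]: Forward check valve is inoperative=not, Primary loop inoperative=occurs → at least one input occurs → occurs.
Reactor cooling lost [OR]: Makeup line fails=not, Emergency loop inoperative=occurs → at least one input occurs → occurs.

Yes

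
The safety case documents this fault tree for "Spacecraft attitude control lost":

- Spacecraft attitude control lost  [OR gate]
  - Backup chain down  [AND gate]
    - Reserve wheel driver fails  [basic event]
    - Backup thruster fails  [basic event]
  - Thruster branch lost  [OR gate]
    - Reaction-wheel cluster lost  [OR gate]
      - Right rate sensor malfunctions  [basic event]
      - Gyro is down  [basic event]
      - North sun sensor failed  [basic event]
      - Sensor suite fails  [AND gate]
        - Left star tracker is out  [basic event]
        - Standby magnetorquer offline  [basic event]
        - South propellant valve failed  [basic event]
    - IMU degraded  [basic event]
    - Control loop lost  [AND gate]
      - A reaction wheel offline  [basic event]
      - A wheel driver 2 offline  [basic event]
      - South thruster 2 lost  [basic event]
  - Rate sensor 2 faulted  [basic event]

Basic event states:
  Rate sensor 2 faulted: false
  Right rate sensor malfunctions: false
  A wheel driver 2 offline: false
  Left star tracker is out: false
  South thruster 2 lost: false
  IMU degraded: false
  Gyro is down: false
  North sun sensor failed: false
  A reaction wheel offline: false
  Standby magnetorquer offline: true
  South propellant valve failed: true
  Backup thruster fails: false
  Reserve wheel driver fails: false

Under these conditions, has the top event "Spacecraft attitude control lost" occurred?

Backup chain down [AND]: Reserve wheel driver fails=not, Backup thruster fails=not → not all inputs occur → does not occur.
Sensor suite fails [AND]: Left star tracker is out=not, Standby magnetorquer offline=occurs, South propellant valve failed=occurs → not all inputs occur → does not occur.
Reaction-wheel cluster lost [OR]: Right rate sensor malfunctions=not, Gyro is down=not, North sun sensor failed=not, Sensor suite fails=not → no input occurs → does not occur.
Control loop lost [AND]: A reaction wheel offline=not, A wheel driver 2 offline=not, South thruster 2 lost=not → not all inputs occur → does not occur.
Thruster branch lost [OR]: Reaction-wheel cluster lost=not, IMU degraded=not, Control loop lost=not → no input occurs → does not occur.
Spacecraft attitude control lost [OR]: Backup chain down=not, Thruster branch lost=not, Rate sensor 2 faulted=not → no input occurs → does not occur.

No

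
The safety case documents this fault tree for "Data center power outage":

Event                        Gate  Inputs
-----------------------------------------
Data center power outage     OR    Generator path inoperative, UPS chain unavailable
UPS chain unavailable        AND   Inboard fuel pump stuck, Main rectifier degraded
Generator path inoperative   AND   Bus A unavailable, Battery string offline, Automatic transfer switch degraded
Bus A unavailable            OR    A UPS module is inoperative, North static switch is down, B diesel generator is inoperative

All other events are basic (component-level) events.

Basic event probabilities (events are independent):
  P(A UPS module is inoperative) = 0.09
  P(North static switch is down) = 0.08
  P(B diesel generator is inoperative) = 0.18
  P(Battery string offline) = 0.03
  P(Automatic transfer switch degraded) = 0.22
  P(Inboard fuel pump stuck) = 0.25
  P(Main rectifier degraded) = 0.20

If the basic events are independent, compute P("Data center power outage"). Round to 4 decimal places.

P(Bus A unavailable) [OR] = 1 − (1−0.09) × (1−0.08) × (1−0.18) = 0.313496
P(Generator path inoperative) [AND] = 0.313496 × 0.03 × 0.22 = 0.002069
P(UPS chain unavailable) [AND] = 0.25 × 0.20 = 0.050000
P(Data center power outage) [OR] = 1 − (1−0.002069) × (1−0.050000) = 0.051966
Rounded to 4 decimal places: P(Data center power outage) ≈ 0.0520.

0.0520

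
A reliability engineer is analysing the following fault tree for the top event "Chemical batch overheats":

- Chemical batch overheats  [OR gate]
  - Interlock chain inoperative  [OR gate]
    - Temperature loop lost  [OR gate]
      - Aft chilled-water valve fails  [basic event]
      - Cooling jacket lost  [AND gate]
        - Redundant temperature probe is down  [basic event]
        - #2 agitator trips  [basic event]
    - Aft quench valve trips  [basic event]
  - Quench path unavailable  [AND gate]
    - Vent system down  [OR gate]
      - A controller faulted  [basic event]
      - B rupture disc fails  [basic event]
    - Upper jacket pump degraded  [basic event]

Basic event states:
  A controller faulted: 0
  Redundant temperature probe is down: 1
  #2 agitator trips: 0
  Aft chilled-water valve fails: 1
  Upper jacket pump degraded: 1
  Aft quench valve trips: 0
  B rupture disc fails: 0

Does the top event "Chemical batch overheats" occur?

Yes

Cooling jacket lost [AND]: Redundant temperature probe is down=occurs, #2 agitator trips=not → not all inputs occur → does not occur.
Temperature loop lost [OR]: Aft chilled-water valve fails=occurs, Cooling jacket lost=not → at least one input occurs → occurs.
Interlock chain inoperative [OR]: Temperature loop lost=occurs, Aft quench valve trips=not → at least one input occurs → occurs.
Vent system down [OR]: A controller faulted=not, B rupture disc fails=not → no input occurs → does not occur.
Quench path unavailable [AND]: Vent system down=not, Upper jacket pump degraded=occurs → not all inputs occur → does not occur.
Chemical batch overheats [OR]: Interlock chain inoperative=occurs, Quench path unavailable=not → at least one input occurs → occurs.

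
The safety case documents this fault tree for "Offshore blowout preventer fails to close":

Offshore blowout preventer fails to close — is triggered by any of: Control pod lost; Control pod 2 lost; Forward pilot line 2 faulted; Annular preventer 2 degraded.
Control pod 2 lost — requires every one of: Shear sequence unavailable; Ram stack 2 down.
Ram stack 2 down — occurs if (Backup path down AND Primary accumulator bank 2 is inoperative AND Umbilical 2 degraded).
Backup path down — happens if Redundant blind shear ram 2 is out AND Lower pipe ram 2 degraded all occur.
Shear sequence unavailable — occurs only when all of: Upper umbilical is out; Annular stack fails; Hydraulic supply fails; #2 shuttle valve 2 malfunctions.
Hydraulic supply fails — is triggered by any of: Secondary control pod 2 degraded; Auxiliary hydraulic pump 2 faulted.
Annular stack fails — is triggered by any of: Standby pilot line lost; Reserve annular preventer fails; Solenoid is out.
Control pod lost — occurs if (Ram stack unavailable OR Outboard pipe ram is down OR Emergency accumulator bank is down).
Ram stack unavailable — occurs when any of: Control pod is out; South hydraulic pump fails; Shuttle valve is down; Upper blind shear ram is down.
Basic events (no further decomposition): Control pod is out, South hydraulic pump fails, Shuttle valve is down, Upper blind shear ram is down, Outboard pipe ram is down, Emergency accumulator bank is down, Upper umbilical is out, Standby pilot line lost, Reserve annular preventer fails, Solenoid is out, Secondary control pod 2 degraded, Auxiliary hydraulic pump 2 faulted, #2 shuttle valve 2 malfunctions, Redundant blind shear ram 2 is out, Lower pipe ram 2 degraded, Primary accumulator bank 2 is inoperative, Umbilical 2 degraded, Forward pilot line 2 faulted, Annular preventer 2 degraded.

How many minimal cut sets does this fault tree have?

14

Ram stack unavailable [OR]: union of children's cut sets → 4 cut set(s).
Control pod lost [OR]: union of children's cut sets → 6 cut set(s).
Annular stack fails [OR]: union of children's cut sets → 3 cut set(s).
Hydraulic supply fails [OR]: union of children's cut sets → 2 cut set(s).
Shear sequence unavailable [AND]: one cut set from each child combined → 1 × 3 × 2 × 1 = 6 cut set(s).
Backup path down [AND]: one cut set from each child combined → 1 × 1 = 1 cut set(s).
Ram stack 2 down [AND]: one cut set from each child combined → 1 × 1 × 1 = 1 cut set(s).
Control pod 2 lost [AND]: one cut set from each child combined → 6 × 1 = 6 cut set(s).
Offshore blowout preventer fails to close [OR]: union of children's cut sets → 14 cut set(s).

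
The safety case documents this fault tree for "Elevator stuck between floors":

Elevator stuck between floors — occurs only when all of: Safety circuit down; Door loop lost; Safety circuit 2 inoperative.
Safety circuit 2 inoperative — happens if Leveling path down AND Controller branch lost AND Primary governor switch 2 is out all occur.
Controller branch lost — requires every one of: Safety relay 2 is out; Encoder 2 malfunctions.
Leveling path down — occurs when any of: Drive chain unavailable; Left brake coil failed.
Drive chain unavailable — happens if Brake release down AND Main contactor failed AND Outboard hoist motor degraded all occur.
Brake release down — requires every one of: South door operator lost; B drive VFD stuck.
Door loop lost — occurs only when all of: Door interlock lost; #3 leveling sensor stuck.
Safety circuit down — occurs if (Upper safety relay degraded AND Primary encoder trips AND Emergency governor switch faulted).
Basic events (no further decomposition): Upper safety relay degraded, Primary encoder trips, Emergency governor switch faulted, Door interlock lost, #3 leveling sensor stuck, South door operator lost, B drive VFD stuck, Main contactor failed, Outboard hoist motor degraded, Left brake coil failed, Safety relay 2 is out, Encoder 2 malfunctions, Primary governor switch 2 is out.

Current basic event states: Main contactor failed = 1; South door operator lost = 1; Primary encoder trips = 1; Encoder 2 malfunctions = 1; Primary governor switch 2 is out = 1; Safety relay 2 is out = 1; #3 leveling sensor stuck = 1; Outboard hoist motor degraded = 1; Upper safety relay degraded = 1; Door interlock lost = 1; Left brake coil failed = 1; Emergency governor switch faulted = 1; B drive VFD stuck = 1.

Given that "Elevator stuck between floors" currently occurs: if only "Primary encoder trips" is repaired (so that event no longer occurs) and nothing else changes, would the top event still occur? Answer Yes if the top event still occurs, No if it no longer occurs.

No

Counterfactual: set "Primary encoder trips" to not occurred.
Safety circuit down [AND]: Upper safety relay degraded=occurs, Primary encoder trips=not, Emergency governor switch faulted=occurs → not all inputs occur → does not occur.
Door loop lost [AND]: Door interlock lost=occurs, #3 leveling sensor stuck=occurs → all inputs occur → occurs.
Brake release down [AND]: South door operator lost=occurs, B drive VFD stuck=occurs → all inputs occur → occurs.
Drive chain unavailable [AND]: Brake release down=occurs, Main contactor failed=occurs, Outboard hoist motor degraded=occurs → all inputs occur → occurs.
Leveling path down [OR]: Drive chain unavailable=occurs, Left brake coil failed=occurs → at least one input occurs → occurs.
Controller branch lost [AND]: Safety relay 2 is out=occurs, Encoder 2 malfunctions=occurs → all inputs occur → occurs.
Safety circuit 2 inoperative [AND]: Leveling path down=occurs, Controller branch lost=occurs, Primary governor switch 2 is out=occurs → all inputs occur → occurs.
Elevator stuck between floors [AND]: Safety circuit down=not, Door loop lost=occurs, Safety circuit 2 inoperative=occurs → not all inputs occur → does not occur.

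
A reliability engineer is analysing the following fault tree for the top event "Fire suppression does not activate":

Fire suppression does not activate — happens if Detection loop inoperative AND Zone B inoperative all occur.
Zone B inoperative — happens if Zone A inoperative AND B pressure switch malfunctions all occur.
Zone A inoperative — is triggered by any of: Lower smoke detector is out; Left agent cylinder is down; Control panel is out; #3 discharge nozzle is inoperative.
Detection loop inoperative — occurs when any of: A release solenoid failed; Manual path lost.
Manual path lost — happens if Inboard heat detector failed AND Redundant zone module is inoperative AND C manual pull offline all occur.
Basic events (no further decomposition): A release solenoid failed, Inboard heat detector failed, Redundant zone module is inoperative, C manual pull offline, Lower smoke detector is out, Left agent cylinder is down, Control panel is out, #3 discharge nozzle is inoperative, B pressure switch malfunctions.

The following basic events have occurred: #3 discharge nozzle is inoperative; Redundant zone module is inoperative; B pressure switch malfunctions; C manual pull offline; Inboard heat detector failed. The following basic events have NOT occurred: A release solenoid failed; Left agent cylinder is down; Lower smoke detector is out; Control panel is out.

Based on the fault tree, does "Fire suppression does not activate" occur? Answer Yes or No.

Manual path lost [AND]: Inboard heat detector failed=occurs, Redundant zone module is inoperative=occurs, C manual pull offline=occurs → all inputs occur → occurs.
Detection loop inoperative [OR]: A release solenoid failed=not, Manual path lost=occurs → at least one input occurs → occurs.
Zone A inoperative [OR]: Lower smoke detector is out=not, Left agent cylinder is down=not, Control panel is out=not, #3 discharge nozzle is inoperative=occurs → at least one input occurs → occurs.
Zone B inoperative [AND]: Zone A inoperative=occurs, B pressure switch malfunctions=occurs → all inputs occur → occurs.
Fire suppression does not activate [AND]: Detection loop inoperative=occurs, Zone B inoperative=occurs → all inputs occur → occurs.

Yes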